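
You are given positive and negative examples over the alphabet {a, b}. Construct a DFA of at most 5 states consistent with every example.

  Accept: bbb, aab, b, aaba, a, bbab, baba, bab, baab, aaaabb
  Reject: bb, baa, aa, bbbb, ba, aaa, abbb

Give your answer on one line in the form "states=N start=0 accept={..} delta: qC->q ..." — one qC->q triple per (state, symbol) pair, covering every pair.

State merging on the prefix tree: take the shortest (then alphabetical) example prefix whose next move is undefined and point that move at state 0, else 1, else 2, ...; a target is out if some Accept/Reject pair would then sit in one state with the same input left (inseparable). If every existing state is out, open a new one.
a: 0a undefined. 0a->0: no, bbb/abbb meet in 0 with "bbb" left. Open state 1: 0a->1.
b: 0b undefined. 0b->0: no, bbb/bb meet in 0. 0b->1: ok.
aa: 1a undefined. 1a->0: no, aab/baa meet in 1. 1a->1: no, aab/bb meet in 1 with "b" left. Open state 2: 1a->2.
ab: 1b undefined. 1b->0: no, bbab/bb meet in 0. 1b->1: no, bbb/bb meet in 1. 1b->2: ok.
aaa: 2a undefined. 2a->0: ok.
aab: 2b undefined. 2b->0: no, bbb/baa meet in 0. 2b->1: no, aaba/bb meet in 2. 2b->2: no, bbb/bb meet in 2. Open state 3: 2b->3.
aaba: 3a undefined. 3a->0: no, aaba/baa meet in 0. 3a->1: ok.
abbb: 3b undefined. 3b->0: ok.
All examples now run through 4 states with every (state, symbol) defined. Accept strings end in {1,3}, Reject strings end in {0,2}; accept={1,3}.

states=4 start=0 accept={1,3} delta: 0a->1 0b->1 1a->2 1b->2 2a->0 2b->3 3a->1 3b->0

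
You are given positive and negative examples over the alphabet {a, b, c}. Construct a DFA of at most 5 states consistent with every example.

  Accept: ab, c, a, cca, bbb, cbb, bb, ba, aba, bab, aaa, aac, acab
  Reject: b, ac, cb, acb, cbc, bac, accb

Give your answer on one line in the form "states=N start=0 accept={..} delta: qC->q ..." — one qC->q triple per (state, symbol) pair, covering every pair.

State merging on the prefix tree: take the shortest (then alphabetical) example prefix whose next move is undefined and point that move at state 0, else 1, else 2, ...; a target is out if some Accept/Reject pair would then sit in one state with the same input left (inseparable). If every existing state is out, open a new one.
a: 0a undefined. 0a->0: no, ab/b meet in 0 with "b" left. Open state 1: 0a->1.
b: 0b undefined. 0b->0: no, bbb/b meet in 0. 0b->1: no, a/b meet in 1. Open state 2: 0b->2.
c: 0c undefined. 0c->0: ok.
aa: 1a undefined. 1a->0: ok.
ab: 1b undefined. 1b->0: ok.
ac: 1c undefined. 1c->0: no, ab/ac meet in 0. 1c->1: no, ab/acb meet in 0. 1c->2: no, cbb/acb meet in 2 with "b" left. Open state 3: 1c->3.
ba: 2a undefined. 2a->0: no, ab/bac meet in 0. 2a->1: ok.
bb: 2b undefined. 2b->0: no, bbb/b meet in 2. 2b->1: ok.
aca: 3a undefined. 3a->0: no, acab/b meet in 2. 3a->1: ok.
acb: 3b undefined. 3b->0: no, ab/acb meet in 0. 3b->1: no, a/acb meet in 1. 3b->2: ok.
acc: 3c undefined. 3c->0: ok.
cbc: 2c undefined. 2c->0: no, ab/cbc meet in 0. 2c->1: no, a/cbc meet in 1. 2c->2: ok.
All examples now run through 4 states with every (state, symbol) defined. Accept strings end in {0,1}, Reject strings end in {2,3}; accept={0,1}.

states=4 start=0 accept={0,1} delta: 0a->1 0b->2 0c->0 1a->0 1b->0 1c->3 2a->1 2b->1 2c->2 3a->1 3b->2 3c->0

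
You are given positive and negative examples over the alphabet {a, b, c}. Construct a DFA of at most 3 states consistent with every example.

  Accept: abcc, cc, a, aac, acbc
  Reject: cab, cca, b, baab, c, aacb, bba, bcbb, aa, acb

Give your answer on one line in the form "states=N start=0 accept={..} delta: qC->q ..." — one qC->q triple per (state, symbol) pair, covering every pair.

Grow the machine one transition at a time. Run the examples from 0; the earliest place one falls off (shortest prefix, ties alphabetical) gets sent to the lowest-numbered state that keeps every Accept/Reject pair distinguishable — a pair clashes when both reach the same state with identical unread suffix — and to a fresh state only if none does.
a: 0a undefined. 0a->0: no, a/aa meet in 0. Open state 1: 0a->1.
b: 0b undefined. 0b->0: no, a/bba meet in 1. 0b->1: no, a/b meet in 1. Open state 2: 0b->2.
c: 0c undefined. 0c->0: no, cc/c meet in 0. 0c->1: no, a/c meet in 1. 0c->2: ok.
aa: 1a undefined. 1a->0: no, aac/b meet in 2. 1a->1: no, a/aa meet in 1. 1a->2: ok.
ab: 1b undefined. 1b->0: ok.
ac: 1c undefined. 1c->0: ok.
ba: 2a undefined. 2a->0: ok.
bb: 2b undefined. 2b->0: no, a/bba meet in 1. 2b->1: ok.
bc: 2c undefined. 2c->0: no, abcc/baab meet in 0. 2c->1: ok.
All examples now run through 3 states with every (state, symbol) defined. Accept strings end in {1}, Reject strings end in {0,2}; accept={1}.

states=3 start=0 accept={1} delta: 0a->1 0b->2 0c->2 1a->2 1b->0 1c->0 2a->0 2b->1 2c->1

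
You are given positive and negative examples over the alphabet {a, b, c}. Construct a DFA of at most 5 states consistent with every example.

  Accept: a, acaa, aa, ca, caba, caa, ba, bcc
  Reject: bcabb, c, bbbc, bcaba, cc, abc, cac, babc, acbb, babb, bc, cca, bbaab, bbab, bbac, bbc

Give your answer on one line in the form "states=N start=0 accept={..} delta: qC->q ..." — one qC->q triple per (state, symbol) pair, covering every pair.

Grow the machine one transition at a time. Run the examples from 0; the earliest place one falls off (shortest prefix, ties alphabetical) gets sent to the lowest-numbered state that keeps every Accept/Reject pair distinguishable — a pair clashes when both reach the same state with identical unread suffix — and to a fresh state only if none does.
a: 0a undefined. 0a->0: ok.
b: 0b undefined. 0b->0: no, a/babb meet in 0. Open state 1: 0b->1.
c: 0c undefined. 0c->0: no, a/c meet in 0. 0c->1: ok.
ba: 1a undefined. 1a->0: ok.
bb: 1b undefined. 1b->0: no, a/babb meet in 0. 1b->1: ok.
bc: 1c undefined. 1c->0: no, a/bbbc meet in 0. 1c->1: no, a/bcaba meet in 0. Open state 2: 1c->2.
bca: 2a undefined. 2a->0: no, a/bcaba meet in 0. 2a->1: no, a/bcaba meet in 0. 2a->2: ok.
bcc: 2c undefined. 2c->0: ok.
bcab: 2b undefined. 2b->0: no, a/bcaba meet in 0. 2b->1: no, a/bcaba meet in 0. 2b->2: ok.
All examples now run through 3 states with every (state, symbol) defined. Accept strings end in {0}, Reject strings end in {1,2}; accept={0}.

states=3 start=0 accept={0} delta: 0a->0 0b->1 0c->1 1a->0 1b->1 1c->2 2a->2 2b->2 2c->0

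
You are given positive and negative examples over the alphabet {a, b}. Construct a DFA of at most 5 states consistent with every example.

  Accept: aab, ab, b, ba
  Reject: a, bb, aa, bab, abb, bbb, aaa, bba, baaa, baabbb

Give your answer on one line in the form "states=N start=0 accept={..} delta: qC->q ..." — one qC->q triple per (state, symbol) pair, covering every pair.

Fold the examples into a partial DFA from state 0: repeatedly fix the first undefined (state, symbol) met by the shortest-then-alphabetical prefix, trying targets in increasing order and rejecting any under which an Accept and a Reject string meet in one state with the same remainder; add a state when all current targets are rejected. Accepting states are where Accept strings end.
a: 0a undefined. 0a->0: ok.
b: 0b undefined. 0b->0: no, aab/a meet in 0. Open state 1: 0b->1.
ba: 1a undefined. 1a->0: no, aab/bab meet in 1. 1a->1: no, aab/baaa meet in 1. Open state 2: 1a->2.
bb: 1b undefined. 1b->0: no, aab/bbb meet in 1. 1b->1: no, aab/bb meet in 1. 1b->2: no, ba/bb meet in 2. Open state 3: 1b->3.
baa: 2a undefined. 2a->0: ok.
bab: 2b undefined. 2b->0: ok.
bba: 3a undefined. 3a->0: ok.
bbb: 3b undefined. 3b->0: ok.
All examples now run through 4 states with every (state, symbol) defined. Accept strings end in {1,2}, Reject strings end in {0,3}; accept={1,2}.

states=4 start=0 accept={1,2} delta: 0a->0 0b->1 1a->2 1b->3 2a->0 2b->0 3a->0 3b->0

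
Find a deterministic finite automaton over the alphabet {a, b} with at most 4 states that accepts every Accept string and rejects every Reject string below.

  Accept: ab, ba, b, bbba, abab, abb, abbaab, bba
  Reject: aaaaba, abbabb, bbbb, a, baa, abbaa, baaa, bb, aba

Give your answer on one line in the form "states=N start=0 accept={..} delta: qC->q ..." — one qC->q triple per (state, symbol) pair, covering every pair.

Grow the machine one transition at a time. Run the examples from 0; the earliest place one falls off (shortest prefix, ties alphabetical) gets sent to the lowest-numbered state that keeps every Accept/Reject pair distinguishable — a pair clashes when both reach the same state with identical unread suffix — and to a fresh state only if none does.
a: 0a undefined. 0a->0: no, ba/aaaaba meet in 0 with "ba" left. Open state 1: 0a->1.
b: 0b undefined. 0b->0: no, ba/a meet in 1. 0b->1: no, ab/bb meet in 1 with "b" left. Open state 2: 0b->2.
aa: 1a undefined. 1a->0: no, ba/aaaaba meet in 2 with "a" left. 1a->1: ok.
ab: 1b undefined. 1b->0: ok.
ba: 2a undefined. 2a->0: ok.
bb: 2b undefined. 2b->0: no, ab/abbabb meet in 0. 2b->1: no, b/bbbb meet in 2. 2b->2: no, b/abbabb meet in 2. Open state 3: 2b->3.
bba: 3a undefined. 3a->0: ok.
bbb: 3b undefined. 3b->0: no, b/bbbb meet in 2. 3b->1: no, ab/bbbb meet in 0. 3b->2: ok.
All examples now run through 4 states with every (state, symbol) defined. Accept strings end in {0,2}, Reject strings end in {1,3}; accept={0,2}.

states=4 start=0 accept={0,2} delta: 0a->1 0b->2 1a->1 1b->0 2a->0 2b->3 3a->0 3b->2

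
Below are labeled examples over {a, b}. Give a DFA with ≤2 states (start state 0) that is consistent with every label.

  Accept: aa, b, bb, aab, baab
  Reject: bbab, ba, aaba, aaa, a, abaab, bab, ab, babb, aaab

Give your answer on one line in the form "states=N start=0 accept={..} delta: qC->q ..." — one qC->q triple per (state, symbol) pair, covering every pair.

Fold the examples into a partial DFA from state 0: repeatedly fix the first undefined (state, symbol) met by the shortest-then-alphabetical prefix, trying targets in increasing order and rejecting any under which an Accept and a Reject string meet in one state with the same remainder; add a state when all current targets are rejected. Accepting states are where Accept strings end.
a: 0a undefined. 0a->0: no, aa/aaa meet in 0. Open state 1: 0a->1.
b: 0b undefined. 0b->0: ok.
aa: 1a undefined. 1a->0: ok.
ab: 1b undefined. 1b->0: no, aa/bbab meet in 0. 1b->1: ok.
All examples now run through 2 states with every (state, symbol) defined. Accept strings end in {0}, Reject strings end in {1}; accept={0}.

states=2 start=0 accept={0} delta: 0a->1 0b->0 1a->0 1b->1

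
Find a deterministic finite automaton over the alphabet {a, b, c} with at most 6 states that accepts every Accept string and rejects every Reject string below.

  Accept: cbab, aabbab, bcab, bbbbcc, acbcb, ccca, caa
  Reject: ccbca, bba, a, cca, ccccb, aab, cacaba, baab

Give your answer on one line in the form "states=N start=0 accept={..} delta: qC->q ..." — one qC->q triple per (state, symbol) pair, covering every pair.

states=5 start=0 accept={3,4} delta: 0a->0 0b->1 0c->1 1a->2 1b->1 1c->3 2a->4 2b->3 2c->0 3a->2 3b->4 3c->4 4a->3 4b->0 4c->0

Fold the examples into a partial DFA from state 0: repeatedly fix the first undefined (state, symbol) met by the shortest-then-alphabetical prefix, trying targets in increasing order and rejecting any under which an Accept and a Reject string meet in one state with the same remainder; add a state when all current targets are rejected. Accepting states are where Accept strings end.
a: 0a undefined. 0a->0: ok.
b: 0b undefined. 0b->0: no, aabbab/bba meet in 0. Open state 1: 0b->1.
c: 0c undefined. 0c->0: no, ccca/a meet in 0. 0c->1: ok.
ba: 1a undefined. 1a->0: no, caa/a meet in 0. 1a->1: no, caa/aab meet in 1. Open state 2: 1a->2.
bb: 1b undefined. 1b->0: no, cbab/aab meet in 1. 1b->1: ok.
bc: 1c undefined. 1c->0: no, bcab/ccccb meet in 1. 1c->1: no, bbbbcc/ccccb meet in 1. 1c->2: no, bcab/baab meet in 2 with "ab" left. Open state 3: 1c->3.
baa: 2a undefined. 2a->0: no, caa/a meet in 0. 2a->1: no, caa/aab meet in 1. 2a->2: no, cbab/baab meet in 2 with "b" left. 2a->3: no, acbcb/baab meet in 3 with "b" left. Open state 4: 2a->4.
bca: 3a undefined. 3a->0: no, bcab/aab meet in 1. 3a->1: no, bcab/cca meet in 1. 3a->2: ok.
cac: 2c undefined. 2c->0: ok.
ccb: 3b undefined. 3b->0: no, acbcb/a meet in 0. 3b->1: no, acbcb/aab meet in 1. 3b->2: no, acbcb/bba meet in 2. 3b->3: no, ccca/ccbca meet in 3 with "ca" left. 3b->4: ok.
ccc: 3c undefined. 3c->0: no, bbbbcc/a meet in 0. 3c->1: no, bbbbcc/aab meet in 1. 3c->2: no, bbbbcc/bba meet in 2. 3c->3: no, acbcb/ccccb meet in 4. 3c->4: ok.
baab: 4b undefined. 4b->0: ok.
bcab: 2b undefined. 2b->0: no, cbab/a meet in 0. 2b->1: no, cbab/aab meet in 1. 2b->2: no, cbab/bba meet in 2. 2b->3: ok.
ccbc: 4c undefined. 4c->0: ok.
ccca: 4a undefined. 4a->0: no, ccca/ccbca meet in 0. 4a->1: no, ccca/ccccb meet in 1. 4a->2: no, ccca/bba meet in 2. 4a->3: ok.
All examples now run through 5 states with every (state, symbol) defined. Accept strings end in {3,4}, Reject strings end in {0,1,2}; accept={3,4}.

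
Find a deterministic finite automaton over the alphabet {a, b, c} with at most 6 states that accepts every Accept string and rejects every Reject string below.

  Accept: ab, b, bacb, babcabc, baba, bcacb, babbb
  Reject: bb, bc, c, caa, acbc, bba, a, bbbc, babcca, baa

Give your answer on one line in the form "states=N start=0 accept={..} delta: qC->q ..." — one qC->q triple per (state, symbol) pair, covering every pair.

states=4 start=0 accept={1} delta: 0a->0 0b->1 0c->0 1a->2 1b->0 1c->0 2a->0 2b->3 2c->0 3a->1 3b->0 3c->1

Grow the machine one transition at a time. Run the examples from 0; the earliest place one falls off (shortest prefix, ties alphabetical) gets sent to the lowest-numbered state that keeps every Accept/Reject pair distinguishable — a pair clashes when both reach the same state with identical unread suffix — and to a fresh state only if none does.
a: 0a undefined. 0a->0: ok.
b: 0b undefined. 0b->0: no, ab/bb meet in 0. Open state 1: 0b->1.
c: 0c undefined. 0c->0: ok.
ba: 1a undefined. 1a->0: no, baba/c meet in 0. 1a->1: no, ab/baa meet in 1. Open state 2: 1a->2.
bb: 1b undefined. 1b->0: ok.
bc: 1c undefined. 1c->0: ok.
baa: 2a undefined. 2a->0: ok.
bab: 2b undefined. 2b->0: no, babcabc/bb meet in 0. 2b->1: no, babcabc/bb meet in 0. 2b->2: no, baba/bb meet in 0. Open state 3: 2b->3.
bac: 2c undefined. 2c->0: ok.
baba: 3a undefined. 3a->0: no, baba/bb meet in 0. 3a->1: ok.
babb: 3b undefined. 3b->0: ok.
babc: 3c undefined. 3c->0: no, babcabc/bb meet in 0. 3c->1: ok.
All examples now run through 4 states with every (state, symbol) defined. Accept strings end in {1}, Reject strings end in {0}; accept={1}.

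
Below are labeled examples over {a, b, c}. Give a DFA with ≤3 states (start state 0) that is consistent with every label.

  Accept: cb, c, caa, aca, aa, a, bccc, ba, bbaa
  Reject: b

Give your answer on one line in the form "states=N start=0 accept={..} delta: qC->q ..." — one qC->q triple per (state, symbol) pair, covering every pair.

states=3 start=0 accept={0,2} delta: 0a->0 0b->1 0c->2 1a->0 1b->0 1c->0 2a->0 2b->0 2c->0

Grow the machine one transition at a time. Run the examples from 0; the earliest place one falls off (shortest prefix, ties alphabetical) gets sent to the lowest-numbered state that keeps every Accept/Reject pair distinguishable — a pair clashes when both reach the same state with identical unread suffix — and to a fresh state only if none does.
a: 0a undefined. 0a->0: ok.
b: 0b undefined. 0b->0: no, aa/b meet in 0. Open state 1: 0b->1.
c: 0c undefined. 0c->0: no, cb/b meet in 1. 0c->1: no, c/b meet in 1. Open state 2: 0c->2.
ba: 1a undefined. 1a->0: ok.
bb: 1b undefined. 1b->0: ok.
bc: 1c undefined. 1c->0: ok.
ca: 2a undefined. 2a->0: ok.
cb: 2b undefined. 2b->0: ok.
bccc: 2c undefined. 2c->0: ok.
All examples now run through 3 states with every (state, symbol) defined. Accept strings end in {0,2}, Reject strings end in {1}; accept={0,2}.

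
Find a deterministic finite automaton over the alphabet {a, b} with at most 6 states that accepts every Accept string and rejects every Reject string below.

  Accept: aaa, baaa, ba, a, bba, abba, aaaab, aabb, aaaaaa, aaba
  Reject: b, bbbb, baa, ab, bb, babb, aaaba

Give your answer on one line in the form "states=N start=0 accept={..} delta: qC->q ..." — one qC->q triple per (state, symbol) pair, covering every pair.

states=4 start=0 accept={1,3} delta: 0a->1 0b->0 1a->2 1b->0 2a->3 2b->3 3a->3 3b->1

Fold the examples into a partial DFA from state 0: repeatedly fix the first undefined (state, symbol) met by the shortest-then-alphabetical prefix, trying targets in increasing order and rejecting any under which an Accept and a Reject string meet in one state with the same remainder; add a state when all current targets are rejected. Accepting states are where Accept strings end.
a: 0a undefined. 0a->0: no, ba/aaaba meet in 0 with "ba" left. Open state 1: 0a->1.
b: 0b undefined. 0b->0: ok.
aa: 1a undefined. 1a->0: no, aaaab/b meet in 0. 1a->1: no, aaa/baa meet in 1. Open state 2: 1a->2.
ab: 1b undefined. 1b->0: ok.
aaa: 2a undefined. 2a->0: no, aaa/b meet in 0. 2a->1: no, aaa/aaaba meet in 1. 2a->2: no, aaa/baa meet in 2. Open state 3: 2a->3.
aab: 2b undefined. 2b->0: no, aabb/b meet in 0. 2b->1: no, aabb/b meet in 0. 2b->2: no, aabb/baa meet in 2. 2b->3: ok.
aaaa: 3a undefined. 3a->0: no, aaaab/b meet in 0. 3a->1: no, aaaab/b meet in 0. 3a->2: no, aaaaaa/baa meet in 2. 3a->3: ok.
aaab: 3b undefined. 3b->0: no, ba/aaaba meet in 1. 3b->1: ok.
All examples now run through 4 states with every (state, symbol) defined. Accept strings end in {1,3}, Reject strings end in {0,2}; accept={1,3}.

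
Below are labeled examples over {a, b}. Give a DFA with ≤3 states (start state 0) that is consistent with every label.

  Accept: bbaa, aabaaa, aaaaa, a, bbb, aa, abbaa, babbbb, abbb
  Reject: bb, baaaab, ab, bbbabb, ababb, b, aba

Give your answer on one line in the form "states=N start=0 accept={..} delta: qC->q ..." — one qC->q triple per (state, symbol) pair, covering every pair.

Grow the machine one transition at a time. Run the examples from 0; the earliest place one falls off (shortest prefix, ties alphabetical) gets sent to the lowest-numbered state that keeps every Accept/Reject pair distinguishable — a pair clashes when both reach the same state with identical unread suffix — and to a fresh state only if none does.
a: 0a undefined. 0a->0: ok.
b: 0b undefined. 0b->0: no, bbaa/bb meet in 0. Open state 1: 0b->1.
ba: 1a undefined. 1a->0: no, aabaaa/aba meet in 0. 1a->1: no, aabaaa/ab meet in 1. Open state 2: 1a->2.
bb: 1b undefined. 1b->0: no, bbaa/bb meet in 0. 1b->1: no, bbb/bb meet in 1. 1b->2: ok.
baa: 2a undefined. 2a->0: ok.
bab: 2b undefined. 2b->0: ok.
All examples now run through 3 states with every (state, symbol) defined. Accept strings end in {0}, Reject strings end in {1,2}; accept={0}.

states=3 start=0 accept={0} delta: 0a->0 0b->1 1a->2 1b->2 2a->0 2b->0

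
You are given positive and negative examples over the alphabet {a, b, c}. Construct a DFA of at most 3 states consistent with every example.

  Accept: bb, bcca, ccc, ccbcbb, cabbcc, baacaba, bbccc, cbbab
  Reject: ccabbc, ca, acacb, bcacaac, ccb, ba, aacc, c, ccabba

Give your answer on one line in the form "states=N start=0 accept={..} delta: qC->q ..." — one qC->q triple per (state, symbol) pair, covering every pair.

Grow the machine one transition at a time. Run the examples from 0; the earliest place one falls off (shortest prefix, ties alphabetical) gets sent to the lowest-numbered state that keeps every Accept/Reject pair distinguishable — a pair clashes when both reach the same state with identical unread suffix — and to a fresh state only if none does.
a: 0a undefined. 0a->0: ok.
b: 0b undefined. 0b->0: no, bb/ba meet in 0. Open state 1: 0b->1.
c: 0c undefined. 0c->0: no, ccc/ca meet in 0. 0c->1: ok.
ba: 1a undefined. 1a->0: no, bb/acacb meet in 1 with "b" left. 1a->1: ok.
bb: 1b undefined. 1b->0: ok.
bc: 1c undefined. 1c->0: no, bb/bcacaac meet in 0. 1c->1: no, bb/acacb meet in 0. Open state 2: 1c->2.
bca: 2a undefined. 2a->0: no, bb/ccabba meet in 0. 2a->1: ok.
bcc: 2c undefined. 2c->0: ok.
ccb: 2b undefined. 2b->0: no, bb/acacb meet in 0. 2b->1: ok.
All examples now run through 3 states with every (state, symbol) defined. Accept strings end in {0}, Reject strings end in {1,2}; accept={0}.

states=3 start=0 accept={0} delta: 0a->0 0b->1 0c->1 1a->1 1b->0 1c->2 2a->1 2b->1 2c->0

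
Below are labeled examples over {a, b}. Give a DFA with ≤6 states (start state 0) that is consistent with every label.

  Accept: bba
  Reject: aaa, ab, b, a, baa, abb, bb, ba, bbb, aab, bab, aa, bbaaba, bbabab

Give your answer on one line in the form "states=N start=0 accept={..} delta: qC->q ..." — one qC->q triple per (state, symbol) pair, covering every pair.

Fold the examples into a partial DFA from state 0: repeatedly fix the first undefined (state, symbol) met by the shortest-then-alphabetical prefix, trying targets in increasing order and rejecting any under which an Accept and a Reject string meet in one state with the same remainder; add a state when all current targets are rejected. Accepting states are where Accept strings end.
a: 0a undefined. 0a->0: ok.
b: 0b undefined. 0b->0: no, bba/aaa meet in 0. Open state 1: 0b->1.
ba: 1a undefined. 1a->0: ok.
bb: 1b undefined. 1b->0: no, bba/aaa meet in 0. 1b->1: no, bba/aaa meet in 0. Open state 2: 1b->2.
bba: 2a undefined. 2a->0: no, bba/aaa meet in 0. 2a->1: no, bba/ab meet in 1. 2a->2: no, bba/abb meet in 2. Open state 3: 2a->3.
bbb: 2b undefined. 2b->0: ok.
bbaa: 3a undefined. 3a->0: ok.
bbab: 3b undefined. 3b->0: ok.
All examples now run through 4 states with every (state, symbol) defined. Accept strings end in {3}, Reject strings end in {0,1,2}; accept={3}.

states=4 start=0 accept={3} delta: 0a->0 0b->1 1a->0 1b->2 2a->3 2b->0 3a->0 3b->0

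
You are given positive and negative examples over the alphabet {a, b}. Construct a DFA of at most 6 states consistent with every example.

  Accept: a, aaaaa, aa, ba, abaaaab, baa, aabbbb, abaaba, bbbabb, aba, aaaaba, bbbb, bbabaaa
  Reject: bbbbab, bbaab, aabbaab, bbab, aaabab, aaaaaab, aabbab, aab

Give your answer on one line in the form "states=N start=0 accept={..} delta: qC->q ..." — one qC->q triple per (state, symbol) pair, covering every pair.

Fold the examples into a partial DFA from state 0: repeatedly fix the first undefined (state, symbol) met by the shortest-then-alphabetical prefix, trying targets in increasing order and rejecting any under which an Accept and a Reject string meet in one state with the same remainder; add a state when all current targets are rejected. Accepting states are where Accept strings end.
a: 0a undefined. 0a->0: ok.
b: 0b undefined. 0b->0: no, a/bbbbab meet in 0. Open state 1: 0b->1.
ba: 1a undefined. 1a->0: no, abaaaab/aaabab meet in 1. 1a->1: no, ba/aaaaaab meet in 1. Open state 2: 1a->2.
bb: 1b undefined. 1b->0: ok.
baa: 2a undefined. 2a->0: no, abaaaab/bbbbab meet in 1. 2a->1: no, baa/bbbbab meet in 1. 2a->2: no, abaaaab/aaabab meet in 2 with "b" left. Open state 3: 2a->3.
abaaa: 3a undefined. 3a->0: no, abaaaab/bbbbab meet in 1. 3a->1: no, abaaaab/aaabab meet in 2 with "b" left. 3a->2: ok.
abaab: 3b undefined. 3b->0: ok.
bbbab: 2b undefined. 2b->0: no, a/aaabab meet in 0. 2b->1: ok.
All examples now run through 4 states with every (state, symbol) defined. Accept strings end in {0,2,3}, Reject strings end in {1}; accept={0,2,3}.

states=4 start=0 accept={0,2,3} delta: 0a->0 0b->1 1a->2 1b->0 2a->3 2b->1 3a->2 3b->0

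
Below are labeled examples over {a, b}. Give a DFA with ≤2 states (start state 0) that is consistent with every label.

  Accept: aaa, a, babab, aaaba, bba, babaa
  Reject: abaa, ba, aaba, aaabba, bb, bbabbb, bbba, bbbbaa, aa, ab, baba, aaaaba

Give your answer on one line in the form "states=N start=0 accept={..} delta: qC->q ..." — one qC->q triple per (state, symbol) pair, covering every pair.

states=2 start=0 accept={1} delta: 0a->1 0b->1 1a->0 1b->0

Fold the examples into a partial DFA from state 0: repeatedly fix the first undefined (state, symbol) met by the shortest-then-alphabetical prefix, trying targets in increasing order and rejecting any under which an Accept and a Reject string meet in one state with the same remainder; add a state when all current targets are rejected. Accepting states are where Accept strings end.
a: 0a undefined. 0a->0: no, aaa/aa meet in 0. Open state 1: 0a->1.
b: 0b undefined. 0b->0: no, a/ba meet in 1. 0b->1: ok.
aa: 1a undefined. 1a->0: ok.
ab: 1b undefined. 1b->0: ok.
All examples now run through 2 states with every (state, symbol) defined. Accept strings end in {1}, Reject strings end in {0}; accept={1}.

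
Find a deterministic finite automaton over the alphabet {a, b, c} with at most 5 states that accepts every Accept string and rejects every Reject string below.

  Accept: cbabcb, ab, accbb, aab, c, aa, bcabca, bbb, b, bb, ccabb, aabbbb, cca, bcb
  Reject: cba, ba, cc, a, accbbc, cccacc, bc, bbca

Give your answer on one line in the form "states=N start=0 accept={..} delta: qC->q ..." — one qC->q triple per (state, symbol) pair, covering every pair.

Fold the examples into a partial DFA from state 0: repeatedly fix the first undefined (state, symbol) met by the shortest-then-alphabetical prefix, trying targets in increasing order and rejecting any under which an Accept and a Reject string meet in one state with the same remainder; add a state when all current targets are rejected. Accepting states are where Accept strings end.
a: 0a undefined. 0a->0: no, aa/a meet in 0. Open state 1: 0a->1.
b: 0b undefined. 0b->0: no, c/bc meet in 0 with "c" left. 0b->1: no, aa/ba meet in 1 with "a" left. Open state 2: 0b->2.
c: 0c undefined. 0c->0: no, c/cc meet in 0. 0c->1: no, c/a meet in 1. 0c->2: ok.
aa: 1a undefined. 1a->0: ok.
ab: 1b undefined. 1b->0: ok.
ac: 1c undefined. 1c->0: ok.
ba: 2a undefined. 2a->0: no, ab/ba meet in 0. 2a->1: ok.
bb: 2b undefined. 2b->0: ok.
bc: 2c undefined. 2c->0: no, cbabcb/cc meet in 0. 2c->1: no, accbb/cccacc meet in 2. 2c->2: no, accbb/cc meet in 2. Open state 3: 2c->3.
bca: 3a undefined. 3a->0: ok.
bcb: 3b undefined. 3b->0: ok.
ccc: 3c undefined. 3c->0: no, accbb/cccacc meet in 2. 3c->1: ok.
All examples now run through 4 states with every (state, symbol) defined. Accept strings end in {0,2}, Reject strings end in {1,3}; accept={0,2}.

states=4 start=0 accept={0,2} delta: 0a->1 0b->2 0c->2 1a->0 1b->0 1c->0 2a->1 2b->0 2c->3 3a->0 3b->0 3c->1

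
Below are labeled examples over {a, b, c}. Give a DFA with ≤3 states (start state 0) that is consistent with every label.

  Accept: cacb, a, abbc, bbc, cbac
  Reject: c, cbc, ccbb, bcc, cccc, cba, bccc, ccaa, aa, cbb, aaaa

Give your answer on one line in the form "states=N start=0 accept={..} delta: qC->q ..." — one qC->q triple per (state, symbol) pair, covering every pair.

State merging on the prefix tree: take the shortest (then alphabetical) example prefix whose next move is undefined and point that move at state 0, else 1, else 2, ...; a target is out if some Accept/Reject pair would then sit in one state with the same input left (inseparable). If every existing state is out, open a new one.
a: 0a undefined. 0a->0: no, a/aa meet in 0. Open state 1: 0a->1.
b: 0b undefined. 0b->0: no, bbc/c meet in 0 with "c" left. 0b->1: ok.
c: 0c undefined. 0c->0: ok.
aa: 1a undefined. 1a->0: no, cbac/c meet in 0. 1a->1: no, a/cba meet in 1. Open state 2: 1a->2.
ab: 1b undefined. 1b->0: no, abbc/cbc meet in 1 with "c" left. 1b->1: no, a/ccbb meet in 1. 1b->2: ok.
bc: 1c undefined. 1c->0: ok.
aaa: 2a undefined. 2a->0: no, cacb/aaaa meet in 1. 2a->1: ok.
abb: 2b undefined. 2b->0: no, abbc/c meet in 0. 2b->1: no, abbc/c meet in 0. 2b->2: ok.
bbc: 2c undefined. 2c->0: no, abbc/c meet in 0. 2c->1: ok.
All examples now run through 3 states with every (state, symbol) defined. Accept strings end in {1}, Reject strings end in {0,2}; accept={1}.

states=3 start=0 accept={1} delta: 0a->1 0b->1 0c->0 1a->2 1b->2 1c->0 2a->1 2b->2 2c->1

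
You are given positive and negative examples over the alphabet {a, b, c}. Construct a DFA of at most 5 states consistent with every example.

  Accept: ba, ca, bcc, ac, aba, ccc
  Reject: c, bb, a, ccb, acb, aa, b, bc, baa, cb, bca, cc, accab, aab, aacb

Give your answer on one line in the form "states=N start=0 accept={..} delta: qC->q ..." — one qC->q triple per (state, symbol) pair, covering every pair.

State merging on the prefix tree: take the shortest (then alphabetical) example prefix whose next move is undefined and point that move at state 0, else 1, else 2, ...; a target is out if some Accept/Reject pair would then sit in one state with the same input left (inseparable). If every existing state is out, open a new one.
a: 0a undefined. 0a->0: no, ac/c meet in 0 with "c" left. Open state 1: 0a->1.
b: 0b undefined. 0b->0: no, ba/a meet in 1. 0b->1: no, ba/aa meet in 1 with "a" left. Open state 2: 0b->2.
c: 0c undefined. 0c->0: no, ca/a meet in 1. 0c->1: no, ca/aa meet in 1 with "a" left. 0c->2: ok.
aa: 1a undefined. 1a->0: ok.
ab: 1b undefined. 1b->0: no, aba/a meet in 1. 1b->1: no, aba/aa meet in 0. 1b->2: ok.
ac: 1c undefined. 1c->0: no, ac/aa meet in 0. 1c->1: no, ac/a meet in 1. 1c->2: no, ac/c meet in 2. Open state 3: 1c->3.
ba: 2a undefined. 2a->0: no, ba/aa meet in 0. 2a->1: no, ba/a meet in 1. 2a->2: no, ba/c meet in 2. 2a->3: ok.
bb: 2b undefined. 2b->0: ok.
bc: 2c undefined. 2c->0: no, bcc/c meet in 2. 2c->1: ok.
acb: 3b undefined. 3b->0: ok.
acc: 3c undefined. 3c->0: ok.
baa: 3a undefined. 3a->0: ok.
All examples now run through 4 states with every (state, symbol) defined. Accept strings end in {3}, Reject strings end in {0,1,2}; accept={3}.

states=4 start=0 accept={3} delta: 0a->1 0b->2 0c->2 1a->0 1b->2 1c->3 2a->3 2b->0 2c->1 3a->0 3b->0 3c->0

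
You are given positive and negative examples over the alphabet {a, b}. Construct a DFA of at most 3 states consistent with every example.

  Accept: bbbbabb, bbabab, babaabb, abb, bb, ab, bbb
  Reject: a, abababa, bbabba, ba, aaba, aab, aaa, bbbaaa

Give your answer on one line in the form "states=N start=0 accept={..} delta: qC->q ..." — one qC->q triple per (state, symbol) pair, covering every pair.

states=3 start=0 accept={0} delta: 0a->1 0b->0 1a->2 1b->0 2a->1 2b->1

Grow the machine one transition at a time. Run the examples from 0; the earliest place one falls off (shortest prefix, ties alphabetical) gets sent to the lowest-numbered state that keeps every Accept/Reject pair distinguishable — a pair clashes when both reach the same state with identical unread suffix — and to a fresh state only if none does.
a: 0a undefined. 0a->0: no, ab/aab meet in 0 with "b" left. Open state 1: 0a->1.
b: 0b undefined. 0b->0: ok.
aa: 1a undefined. 1a->0: no, bb/aab meet in 0. 1a->1: no, ab/aab meet in 1 with "b" left. Open state 2: 1a->2.
ab: 1b undefined. 1b->0: ok.
aaa: 2a undefined. 2a->0: no, bbbbabb/aaa meet in 0. 2a->1: ok.
aab: 2b undefined. 2b->0: no, bbbbabb/aab meet in 0. 2b->1: ok.
All examples now run through 3 states with every (state, symbol) defined. Accept strings end in {0}, Reject strings end in {1,2}; accept={0}.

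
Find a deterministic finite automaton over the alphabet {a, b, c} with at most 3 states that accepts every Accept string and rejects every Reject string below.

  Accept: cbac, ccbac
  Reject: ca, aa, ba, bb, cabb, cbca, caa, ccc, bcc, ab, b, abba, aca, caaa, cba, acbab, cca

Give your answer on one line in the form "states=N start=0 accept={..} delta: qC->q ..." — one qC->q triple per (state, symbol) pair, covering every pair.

State merging on the prefix tree: take the shortest (then alphabetical) example prefix whose next move is undefined and point that move at state 0, else 1, else 2, ...; a target is out if some Accept/Reject pair would then sit in one state with the same input left (inseparable). If every existing state is out, open a new one.
a: 0a undefined. 0a->0: ok.
b: 0b undefined. 0b->0: ok.
c: 0c undefined. 0c->0: no, cbac/ca meet in 0. Open state 1: 0c->1.
ca: 1a undefined. 1a->0: ok.
cb: 1b undefined. 1b->0: ok.
cc: 1c undefined. 1c->0: no, cbac/ccc meet in 1. 1c->1: no, cbac/ccc meet in 1. Open state 2: 1c->2.
cca: 2a undefined. 2a->0: ok.
ccb: 2b undefined. 2b->0: ok.
ccc: 2c undefined. 2c->0: ok.
All examples now run through 3 states with every (state, symbol) defined. Accept strings end in {1}, Reject strings end in {0,2}; accept={1}.

states=3 start=0 accept={1} delta: 0a->0 0b->0 0c->1 1a->0 1b->0 1c->2 2a->0 2b->0 2c->0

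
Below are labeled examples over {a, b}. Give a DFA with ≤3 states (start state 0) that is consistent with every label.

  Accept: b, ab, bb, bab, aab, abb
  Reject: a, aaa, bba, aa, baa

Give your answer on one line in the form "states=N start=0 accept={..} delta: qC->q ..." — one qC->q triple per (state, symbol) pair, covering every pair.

Grow the machine one transition at a time. Run the examples from 0; the earliest place one falls off (shortest prefix, ties alphabetical) gets sent to the lowest-numbered state that keeps every Accept/Reject pair distinguishable — a pair clashes when both reach the same state with identical unread suffix — and to a fresh state only if none does.
a: 0a undefined. 0a->0: ok.
b: 0b undefined. 0b->0: no, b/a meet in 0. Open state 1: 0b->1.
ba: 1a undefined. 1a->0: ok.
bb: 1b undefined. 1b->0: no, bb/a meet in 0. 1b->1: ok.
All examples now run through 2 states with every (state, symbol) defined. Accept strings end in {1}, Reject strings end in {0}; accept={1}.

states=2 start=0 accept={1} delta: 0a->0 0b->1 1a->0 1b->1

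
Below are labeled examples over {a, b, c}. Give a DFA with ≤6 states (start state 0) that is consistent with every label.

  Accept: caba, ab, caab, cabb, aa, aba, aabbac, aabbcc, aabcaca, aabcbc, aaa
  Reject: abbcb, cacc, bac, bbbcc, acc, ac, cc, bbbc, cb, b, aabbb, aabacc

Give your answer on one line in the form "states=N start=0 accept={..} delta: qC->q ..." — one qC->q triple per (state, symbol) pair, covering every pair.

Fold the examples into a partial DFA from state 0: repeatedly fix the first undefined (state, symbol) met by the shortest-then-alphabetical prefix, trying targets in increasing order and rejecting any under which an Accept and a Reject string meet in one state with the same remainder; add a state when all current targets are rejected. Accepting states are where Accept strings end.
a: 0a undefined. 0a->0: no, ab/b meet in 0 with "b" left. Open state 1: 0a->1.
b: 0b undefined. 0b->0: ok.
c: 0c undefined. 0c->0: ok.
aa: 1a undefined. 1a->0: no, caab/bbbcc meet in 0. 1a->1: ok.
ab: 1b undefined. 1b->0: no, ab/abbcb meet in 0. 1b->1: no, caba/aabbb meet in 1. Open state 2: 1b->2.
ac: 1c undefined. 1c->0: ok.
aba: 2a undefined. 2a->0: no, caba/cacc meet in 0. 2a->1: ok.
abb: 2b undefined. 2b->0: no, cabb/abbcb meet in 0. 2b->1: no, ab/aabbb meet in 2. 2b->2: no, ab/aabbb meet in 2. Open state 3: 2b->3.
aabc: 2c undefined. 2c->0: no, aabcbc/cacc meet in 0. 2c->1: ok.
abbc: 3c undefined. 3c->0: no, aabbcc/abbcb meet in 0. 3c->1: no, ab/abbcb meet in 2. 3c->2: no, cabb/abbcb meet in 3. 3c->3: ok.
aabba: 3a undefined. 3a->0: no, aabbac/cacc meet in 0. 3a->1: no, aabbac/cacc meet in 0. 3a->2: ok.
aabbb: 3b undefined. 3b->0: ok.
All examples now run through 4 states with every (state, symbol) defined. Accept strings end in {1,2,3}, Reject strings end in {0}; accept={1,2,3}.

states=4 start=0 accept={1,2,3} delta: 0a->1 0b->0 0c->0 1a->1 1b->2 1c->0 2a->1 2b->3 2c->1 3a->2 3b->0 3c->3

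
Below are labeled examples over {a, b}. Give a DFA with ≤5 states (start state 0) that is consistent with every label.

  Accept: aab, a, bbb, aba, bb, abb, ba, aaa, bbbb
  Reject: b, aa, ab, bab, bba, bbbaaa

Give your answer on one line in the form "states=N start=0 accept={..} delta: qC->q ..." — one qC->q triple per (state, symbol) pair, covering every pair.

states=5 start=0 accept={0,1,3,4} delta: 0a->1 0b->2 1a->2 1b->2 2a->0 2b->3 3a->2 3b->4 4a->0 4b->0

State merging on the prefix tree: take the shortest (then alphabetical) example prefix whose next move is undefined and point that move at state 0, else 1, else 2, ...; a target is out if some Accept/Reject pair would then sit in one state with the same input left (inseparable). If every existing state is out, open a new one.
a: 0a undefined. 0a->0: no, aab/b meet in 0 with "b" left. Open state 1: 0a->1.
b: 0b undefined. 0b->0: no, a/bba meet in 1. 0b->1: no, aab/bab meet in 1 with "ab" left. Open state 2: 0b->2.
aa: 1a undefined. 1a->0: no, aab/b meet in 2. 1a->1: no, aab/ab meet in 1 with "b" left. 1a->2: ok.
ab: 1b undefined. 1b->0: no, abb/b meet in 2. 1b->1: no, a/ab meet in 1. 1b->2: ok.
ba: 2a undefined. 2a->0: ok.
bb: 2b undefined. 2b->0: no, a/bba meet in 1. 2b->1: no, bbb/b meet in 2. 2b->2: no, aab/b meet in 2. Open state 3: 2b->3.
bba: 3a undefined. 3a->0: no, aba/bba meet in 0. 3a->1: no, a/bba meet in 1. 3a->2: ok.
bbb: 3b undefined. 3b->0: no, bbb/bbbaaa meet in 0. 3b->1: no, a/bbbaaa meet in 1. 3b->2: no, bbb/b meet in 2. 3b->3: no, a/bbbaaa meet in 1. Open state 4: 3b->4.
bbba: 4a undefined. 4a->0: ok.
bbbb: 4b undefined. 4b->0: ok.
All examples now run through 5 states with every (state, symbol) defined. Accept strings end in {0,1,3,4}, Reject strings end in {2}; accept={0,1,3,4}.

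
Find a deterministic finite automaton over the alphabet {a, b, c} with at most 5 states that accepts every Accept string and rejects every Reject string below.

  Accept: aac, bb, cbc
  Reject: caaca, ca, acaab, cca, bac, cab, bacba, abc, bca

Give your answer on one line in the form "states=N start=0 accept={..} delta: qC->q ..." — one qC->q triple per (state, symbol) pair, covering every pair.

states=3 start=0 accept={0,1} delta: 0a->0 0b->1 0c->1 1a->2 1b->0 1c->2 2a->2 2b->2 2c->2

Grow the machine one transition at a time. Run the examples from 0; the earliest place one falls off (shortest prefix, ties alphabetical) gets sent to the lowest-numbered state that keeps every Accept/Reject pair distinguishable — a pair clashes when both reach the same state with identical unread suffix — and to a fresh state only if none does.
a: 0a undefined. 0a->0: ok.
b: 0b undefined. 0b->0: no, aac/bac meet in 0 with "c" left. Open state 1: 0b->1.
c: 0c undefined. 0c->0: no, aac/caaca meet in 0. 0c->1: ok.
ba: 1a undefined. 1a->0: no, aac/acaab meet in 1. 1a->1: no, aac/ca meet in 1. Open state 2: 1a->2.
bb: 1b undefined. 1b->0: ok.
bc: 1c undefined. 1c->0: no, bb/cca meet in 0. 1c->1: no, aac/abc meet in 1. 1c->2: ok.
bac: 2c undefined. 2c->0: no, bb/bac meet in 0. 2c->1: no, aac/bac meet in 1. 2c->2: ok.
bca: 2a undefined. 2a->0: no, aac/acaab meet in 1. 2a->1: no, aac/caaca meet in 1. 2a->2: ok.
cab: 2b undefined. 2b->0: no, bb/acaab meet in 0. 2b->1: no, aac/acaab meet in 1. 2b->2: ok.
All examples now run through 3 states with every (state, symbol) defined. Accept strings end in {0,1}, Reject strings end in {2}; accept={0,1}.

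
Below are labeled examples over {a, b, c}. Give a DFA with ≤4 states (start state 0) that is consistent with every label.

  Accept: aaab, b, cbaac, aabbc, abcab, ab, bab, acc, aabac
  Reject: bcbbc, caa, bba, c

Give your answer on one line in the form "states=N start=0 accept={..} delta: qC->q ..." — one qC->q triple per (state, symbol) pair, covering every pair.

states=4 start=0 accept={1,3} delta: 0a->0 0b->1 0c->2 1a->1 1b->3 1c->1 2a->0 2b->1 2c->1 3a->0 3b->0 3c->1

State merging on the prefix tree: take the shortest (then alphabetical) example prefix whose next move is undefined and point that move at state 0, else 1, else 2, ...; a target is out if some Accept/Reject pair would then sit in one state with the same input left (inseparable). If every existing state is out, open a new one.
a: 0a undefined. 0a->0: ok.
b: 0b undefined. 0b->0: no, aaab/bba meet in 0. Open state 1: 0b->1.
c: 0c undefined. 0c->0: no, acc/caa meet in 0. 0c->1: no, aaab/c meet in 1. Open state 2: 0c->2.
ba: 1a undefined. 1a->0: no, aabac/c meet in 2. 1a->1: ok.
bb: 1b undefined. 1b->0: no, aabbc/c meet in 2. 1b->1: no, aaab/bba meet in 1. 1b->2: no, bab/c meet in 2. Open state 3: 1b->3.
bc: 1c undefined. 1c->0: no, aabbc/bcbbc meet in 3 with "c" left. 1c->1: ok.
ca: 2a undefined. 2a->0: ok.
cb: 2b undefined. 2b->0: no, cbaac/c meet in 2. 2b->1: ok.
acc: 2c undefined. 2c->0: no, acc/caa meet in 0. 2c->1: ok.
bba: 3a undefined. 3a->0: ok.
bcbb: 3b undefined. 3b->0: ok.
aabbc: 3c undefined. 3c->0: no, aabbc/caa meet in 0. 3c->1: ok.
All examples now run through 4 states with every (state, symbol) defined. Accept strings end in {1,3}, Reject strings end in {0,2}; accept={1,3}.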